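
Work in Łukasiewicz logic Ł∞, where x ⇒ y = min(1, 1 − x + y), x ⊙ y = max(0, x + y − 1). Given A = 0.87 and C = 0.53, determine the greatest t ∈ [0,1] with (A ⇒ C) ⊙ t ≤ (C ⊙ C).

0.40

A ⇒ C = min(1, 1 − 0.87 + 0.53) = min(1, 0.66) = 0.66
So the left factor is A ⇒ C = 0.66.
C ⊙ C = max(0, 0.53 + 0.53 − 1) = max(0, 0.06) = 0.06
So the right-hand bound is C ⊙ C = 0.06.
The residuum of the Łukasiewicz t-norm gives the supremum: min(1, 1 − 0.66 + 0.06).
1 − 0.66 + 0.06 = 0.40, so t = min(1, 0.40) = 0.40.
Check: 0.66 ⊙ 0.40 = max(0, 0.06) = 0.06 ≤ 0.06.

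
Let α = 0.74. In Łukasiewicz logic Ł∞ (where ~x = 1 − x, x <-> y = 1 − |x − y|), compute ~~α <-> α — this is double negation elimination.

~α = 1 − 0.74 = 0.26
~~α = 1 − 0.26 = 0.74
~~α <-> α = 1 − |0.74 − 0.74| = 1 − 0.00 = 1.00
(As expected: always 1 in Ł∞ since negation is involutive.)

1.00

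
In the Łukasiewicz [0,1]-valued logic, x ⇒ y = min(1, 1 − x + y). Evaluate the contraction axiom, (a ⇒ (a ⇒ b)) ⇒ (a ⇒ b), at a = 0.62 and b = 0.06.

a ⇒ b = min(1, 1 − 0.62 + 0.06) = min(1, 0.44) = 0.44
a ⇒ (a ⇒ b) = min(1, 1 − 0.62 + 0.44) = min(1, 0.82) = 0.82
(a ⇒ (a ⇒ b)) ⇒ (a ⇒ b) = min(1, 1 − 0.82 + 0.44) = min(1, 0.62) = 0.62
(The value 0.62 < 1 shows this instance is not satisfied; fails in Ł∞ (the t-norm is not idempotent).)

0.62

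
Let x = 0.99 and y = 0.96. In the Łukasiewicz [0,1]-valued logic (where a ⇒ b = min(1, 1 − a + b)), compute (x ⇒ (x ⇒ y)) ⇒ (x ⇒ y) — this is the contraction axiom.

0.99

x ⇒ y = min(1, 1 − 0.99 + 0.96) = min(1, 0.97) = 0.97
x ⇒ (x ⇒ y) = min(1, 1 − 0.99 + 0.97) = min(1, 0.98) = 0.98
(x ⇒ (x ⇒ y)) ⇒ (x ⇒ y) = min(1, 1 − 0.98 + 0.97) = min(1, 0.99) = 0.99
(The value 0.99 < 1 shows this instance is not satisfied; fails in Ł∞ (the t-norm is not idempotent).)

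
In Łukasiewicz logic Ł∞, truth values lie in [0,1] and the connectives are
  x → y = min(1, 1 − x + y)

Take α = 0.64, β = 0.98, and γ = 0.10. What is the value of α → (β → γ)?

β → γ = min(1, 1 − 0.98 + 0.10) = min(1, 0.12) = 0.12
α → (β → γ) = min(1, 1 − 0.64 + 0.12) = min(1, 0.48) = 0.48

0.48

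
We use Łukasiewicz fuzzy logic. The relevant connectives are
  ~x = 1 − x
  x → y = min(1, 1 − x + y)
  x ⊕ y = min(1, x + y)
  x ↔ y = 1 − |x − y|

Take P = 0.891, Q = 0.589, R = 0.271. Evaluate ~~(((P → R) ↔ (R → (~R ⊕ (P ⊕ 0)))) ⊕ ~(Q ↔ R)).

P → R = min(1, 1 − 0.891 + 0.271) = min(1, 0.380) = 0.380
~R = 1 − 0.271 = 0.729
P ⊕ 0 = min(1, 0.891 + 0.000) = min(1, 0.891) = 0.891
~R ⊕ (P ⊕ 0) = min(1, 0.729 + 0.891) = min(1, 1.620) = 1.000
R → (~R ⊕ (P ⊕ 0)) = min(1, 1 − 0.271 + 1.000) = min(1, 1.729) = 1.000
(P → R) ↔ (R → (~R ⊕ (P ⊕ 0))) = 1 − |0.380 − 1.000| = 1 − 0.620 = 0.380
Q ↔ R = 1 − |0.589 − 0.271| = 1 − 0.318 = 0.682
~(Q ↔ R) = 1 − 0.682 = 0.318
((P → R) ↔ (R → (~R ⊕ (P ⊕ 0)))) ⊕ ~(Q ↔ R) = min(1, 0.380 + 0.318) = min(1, 0.698) = 0.698
~(((P → R) ↔ (R → (~R ⊕ (P ⊕ 0)))) ⊕ ~(Q ↔ R)) = 1 − 0.698 = 0.302
~~(((P → R) ↔ (R → (~R ⊕ (P ⊕ 0)))) ⊕ ~(Q ↔ R)) = 1 − 0.302 = 0.698

0.698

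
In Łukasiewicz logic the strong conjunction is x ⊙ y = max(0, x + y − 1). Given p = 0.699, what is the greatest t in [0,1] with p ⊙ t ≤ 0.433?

0.734

The residuum of the Łukasiewicz t-norm gives the supremum: min(1, 1 − 0.699 + 0.433).
1 − 0.699 + 0.433 = 0.734, so t = min(1, 0.734) = 0.734.
Check: 0.699 ⊙ 0.734 = max(0, 0.433) = 0.433 ≤ 0.433.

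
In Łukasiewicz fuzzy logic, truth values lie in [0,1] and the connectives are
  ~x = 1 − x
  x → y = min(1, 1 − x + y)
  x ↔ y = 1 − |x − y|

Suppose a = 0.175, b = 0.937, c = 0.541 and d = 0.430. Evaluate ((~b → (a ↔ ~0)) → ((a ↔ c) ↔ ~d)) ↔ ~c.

0.523

~b = 1 − 0.937 = 0.063
~0 = 1 − 0.000 = 1.000
a ↔ ~0 = 1 − |0.175 − 1.000| = 1 − 0.825 = 0.175
~b → (a ↔ ~0) = min(1, 1 − 0.063 + 0.175) = min(1, 1.112) = 1.000
a ↔ c = 1 − |0.175 − 0.541| = 1 − 0.366 = 0.634
~d = 1 − 0.430 = 0.570
(a ↔ c) ↔ ~d = 1 − |0.634 − 0.570| = 1 − 0.064 = 0.936
(~b → (a ↔ ~0)) → ((a ↔ c) ↔ ~d) = min(1, 1 − 1.000 + 0.936) = min(1, 0.936) = 0.936
~c = 1 − 0.541 = 0.459
((~b → (a ↔ ~0)) → ((a ↔ c) ↔ ~d)) ↔ ~c = 1 − |0.936 − 0.459| = 1 − 0.477 = 0.523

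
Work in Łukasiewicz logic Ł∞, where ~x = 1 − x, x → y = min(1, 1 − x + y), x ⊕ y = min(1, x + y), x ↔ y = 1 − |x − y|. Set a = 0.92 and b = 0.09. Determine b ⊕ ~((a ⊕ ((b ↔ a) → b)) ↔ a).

b ↔ a = 1 − |0.09 − 0.92| = 1 − 0.83 = 0.17
(b ↔ a) → b = min(1, 1 − 0.17 + 0.09) = min(1, 0.92) = 0.92
a ⊕ ((b ↔ a) → b) = min(1, 0.92 + 0.92) = min(1, 1.84) = 1.00
(a ⊕ ((b ↔ a) → b)) ↔ a = 1 − |1.00 − 0.92| = 1 − 0.08 = 0.92
~((a ⊕ ((b ↔ a) → b)) ↔ a) = 1 − 0.92 = 0.08
b ⊕ ~((a ⊕ ((b ↔ a) → b)) ↔ a) = min(1, 0.09 + 0.08) = min(1, 0.17) = 0.17

0.17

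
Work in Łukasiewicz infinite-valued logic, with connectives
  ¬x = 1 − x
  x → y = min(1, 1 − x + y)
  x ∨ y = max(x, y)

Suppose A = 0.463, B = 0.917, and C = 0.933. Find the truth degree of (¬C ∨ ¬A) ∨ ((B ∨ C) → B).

0.984

¬C = 1 − 0.933 = 0.067
¬A = 1 − 0.463 = 0.537
¬C ∨ ¬A = max(0.067, 0.537) = 0.537
B ∨ C = max(0.917, 0.933) = 0.933
(B ∨ C) → B = min(1, 1 − 0.933 + 0.917) = min(1, 0.984) = 0.984
(¬C ∨ ¬A) ∨ ((B ∨ C) → B) = max(0.537, 0.984) = 0.984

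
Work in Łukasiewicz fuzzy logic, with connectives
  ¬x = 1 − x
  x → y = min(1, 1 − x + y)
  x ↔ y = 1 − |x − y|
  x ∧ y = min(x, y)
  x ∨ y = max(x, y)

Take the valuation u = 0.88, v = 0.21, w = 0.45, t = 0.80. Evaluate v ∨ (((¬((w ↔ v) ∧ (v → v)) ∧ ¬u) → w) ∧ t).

w ↔ v = 1 − |0.45 − 0.21| = 1 − 0.24 = 0.76
v → v = min(1, 1 − 0.21 + 0.21) = min(1, 1.00) = 1.00
(w ↔ v) ∧ (v → v) = min(0.76, 1.00) = 0.76
¬((w ↔ v) ∧ (v → v)) = 1 − 0.76 = 0.24
¬u = 1 − 0.88 = 0.12
¬((w ↔ v) ∧ (v → v)) ∧ ¬u = min(0.24, 0.12) = 0.12
(¬((w ↔ v) ∧ (v → v)) ∧ ¬u) → w = min(1, 1 − 0.12 + 0.45) = min(1, 1.33) = 1.00
((¬((w ↔ v) ∧ (v → v)) ∧ ¬u) → w) ∧ t = min(1.00, 0.80) = 0.80
v ∨ (((¬((w ↔ v) ∧ (v → v)) ∧ ¬u) → w) ∧ t) = max(0.21, 0.80) = 0.80

0.80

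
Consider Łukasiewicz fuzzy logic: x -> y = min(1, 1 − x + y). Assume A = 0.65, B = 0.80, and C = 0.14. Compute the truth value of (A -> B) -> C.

0.14

A -> B = min(1, 1 − 0.65 + 0.80) = min(1, 1.15) = 1.00
(A -> B) -> C = min(1, 1 − 1.00 + 0.14) = min(1, 0.14) = 0.14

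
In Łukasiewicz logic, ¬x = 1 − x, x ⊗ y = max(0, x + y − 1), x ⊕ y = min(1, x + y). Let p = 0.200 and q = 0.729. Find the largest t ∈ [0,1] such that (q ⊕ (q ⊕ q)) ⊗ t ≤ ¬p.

0.800

q ⊕ q = min(1, 0.729 + 0.729) = min(1, 1.458) = 1.000
q ⊕ (q ⊕ q) = min(1, 0.729 + 1.000) = min(1, 1.729) = 1.000
So the left factor is q ⊕ (q ⊕ q) = 1.000.
¬p = 1 − 0.200 = 0.800
So the right-hand bound is ¬p = 0.800.
The residuum of the Łukasiewicz t-norm gives the supremum: min(1, 1 − 1.000 + 0.800).
1 − 1.000 + 0.800 = 0.800, so t = min(1, 0.800) = 0.800.
Check: 1.000 ⊗ 0.800 = max(0, 0.800) = 0.800 ≤ 0.800.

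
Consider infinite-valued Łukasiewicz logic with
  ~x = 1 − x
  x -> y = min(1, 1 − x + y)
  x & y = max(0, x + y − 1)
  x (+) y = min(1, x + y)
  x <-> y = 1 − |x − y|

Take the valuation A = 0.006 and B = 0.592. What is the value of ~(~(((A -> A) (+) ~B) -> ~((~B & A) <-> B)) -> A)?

A -> A = min(1, 1 − 0.006 + 0.006) = min(1, 1.000) = 1.000
~B = 1 − 0.592 = 0.408
(A -> A) (+) ~B = min(1, 1.000 + 0.408) = min(1, 1.408) = 1.000
~B & A = max(0, 0.408 + 0.006 − 1) = max(0, -0.586) = 0.000
(~B & A) <-> B = 1 − |0.000 − 0.592| = 1 − 0.592 = 0.408
~((~B & A) <-> B) = 1 − 0.408 = 0.592
((A -> A) (+) ~B) -> ~((~B & A) <-> B) = min(1, 1 − 1.000 + 0.592) = min(1, 0.592) = 0.592
~(((A -> A) (+) ~B) -> ~((~B & A) <-> B)) = 1 − 0.592 = 0.408
~(((A -> A) (+) ~B) -> ~((~B & A) <-> B)) -> A = min(1, 1 − 0.408 + 0.006) = min(1, 0.598) = 0.598
~(~(((A -> A) (+) ~B) -> ~((~B & A) <-> B)) -> A) = 1 − 0.598 = 0.402

0.402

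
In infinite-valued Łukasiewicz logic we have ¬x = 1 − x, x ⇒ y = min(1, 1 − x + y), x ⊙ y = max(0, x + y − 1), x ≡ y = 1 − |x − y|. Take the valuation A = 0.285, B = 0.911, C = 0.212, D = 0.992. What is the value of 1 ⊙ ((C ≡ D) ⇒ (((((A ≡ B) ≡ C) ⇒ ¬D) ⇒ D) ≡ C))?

0.992

C ≡ D = 1 − |0.212 − 0.992| = 1 − 0.780 = 0.220
A ≡ B = 1 − |0.285 − 0.911| = 1 − 0.626 = 0.374
(A ≡ B) ≡ C = 1 − |0.374 − 0.212| = 1 − 0.162 = 0.838
¬D = 1 − 0.992 = 0.008
((A ≡ B) ≡ C) ⇒ ¬D = min(1, 1 − 0.838 + 0.008) = min(1, 0.170) = 0.170
(((A ≡ B) ≡ C) ⇒ ¬D) ⇒ D = min(1, 1 − 0.170 + 0.992) = min(1, 1.822) = 1.000
((((A ≡ B) ≡ C) ⇒ ¬D) ⇒ D) ≡ C = 1 − |1.000 − 0.212| = 1 − 0.788 = 0.212
(C ≡ D) ⇒ (((((A ≡ B) ≡ C) ⇒ ¬D) ⇒ D) ≡ C) = min(1, 1 − 0.220 + 0.212) = min(1, 0.992) = 0.992
1 ⊙ ((C ≡ D) ⇒ (((((A ≡ B) ≡ C) ⇒ ¬D) ⇒ D) ≡ C)) = max(0, 1.000 + 0.992 − 1) = max(0, 0.992) = 0.992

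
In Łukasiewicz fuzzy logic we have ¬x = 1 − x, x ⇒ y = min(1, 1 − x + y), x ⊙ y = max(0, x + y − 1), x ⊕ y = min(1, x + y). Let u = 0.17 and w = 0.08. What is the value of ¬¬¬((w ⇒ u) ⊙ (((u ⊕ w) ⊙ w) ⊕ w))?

0.92

w ⇒ u = min(1, 1 − 0.08 + 0.17) = min(1, 1.09) = 1.00
u ⊕ w = min(1, 0.17 + 0.08) = min(1, 0.25) = 0.25
(u ⊕ w) ⊙ w = max(0, 0.25 + 0.08 − 1) = max(0, -0.67) = 0.00
((u ⊕ w) ⊙ w) ⊕ w = min(1, 0.00 + 0.08) = min(1, 0.08) = 0.08
(w ⇒ u) ⊙ (((u ⊕ w) ⊙ w) ⊕ w) = max(0, 1.00 + 0.08 − 1) = max(0, 0.08) = 0.08
¬((w ⇒ u) ⊙ (((u ⊕ w) ⊙ w) ⊕ w)) = 1 − 0.08 = 0.92
¬¬((w ⇒ u) ⊙ (((u ⊕ w) ⊙ w) ⊕ w)) = 1 − 0.92 = 0.08
¬¬¬((w ⇒ u) ⊙ (((u ⊕ w) ⊙ w) ⊕ w)) = 1 − 0.08 = 0.92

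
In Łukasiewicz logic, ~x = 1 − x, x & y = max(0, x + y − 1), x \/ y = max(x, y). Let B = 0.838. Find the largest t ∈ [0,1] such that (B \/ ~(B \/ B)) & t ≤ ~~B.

B \/ B = max(0.838, 0.838) = 0.838
~(B \/ B) = 1 − 0.838 = 0.162
B \/ ~(B \/ B) = max(0.838, 0.162) = 0.838
So the left factor is B \/ ~(B \/ B) = 0.838.
~B = 1 − 0.838 = 0.162
~~B = 1 − 0.162 = 0.838
So the right-hand bound is ~~B = 0.838.
The residuum of the Łukasiewicz t-norm gives the supremum: min(1, 1 − 0.838 + 0.838).
1 − 0.838 + 0.838 = 1.000, so t = min(1, 1.000) = 1.000.
Check: 0.838 & 1.000 = max(0, 0.838) = 0.838 ≤ 0.838.

1.000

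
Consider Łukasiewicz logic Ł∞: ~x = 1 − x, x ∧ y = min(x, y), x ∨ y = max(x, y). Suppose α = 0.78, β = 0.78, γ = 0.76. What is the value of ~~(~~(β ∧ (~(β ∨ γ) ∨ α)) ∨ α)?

β ∨ γ = max(0.78, 0.76) = 0.78
~(β ∨ γ) = 1 − 0.78 = 0.22
~(β ∨ γ) ∨ α = max(0.22, 0.78) = 0.78
β ∧ (~(β ∨ γ) ∨ α) = min(0.78, 0.78) = 0.78
~(β ∧ (~(β ∨ γ) ∨ α)) = 1 − 0.78 = 0.22
~~(β ∧ (~(β ∨ γ) ∨ α)) = 1 − 0.22 = 0.78
~~(β ∧ (~(β ∨ γ) ∨ α)) ∨ α = max(0.78, 0.78) = 0.78
~(~~(β ∧ (~(β ∨ γ) ∨ α)) ∨ α) = 1 − 0.78 = 0.22
~~(~~(β ∧ (~(β ∨ γ) ∨ α)) ∨ α) = 1 − 0.22 = 0.78

0.78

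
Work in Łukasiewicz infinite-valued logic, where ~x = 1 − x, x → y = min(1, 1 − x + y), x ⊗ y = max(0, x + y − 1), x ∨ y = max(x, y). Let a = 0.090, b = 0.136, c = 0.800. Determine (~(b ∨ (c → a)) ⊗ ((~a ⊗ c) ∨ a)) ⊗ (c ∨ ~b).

0.284

c → a = min(1, 1 − 0.800 + 0.090) = min(1, 0.290) = 0.290
b ∨ (c → a) = max(0.136, 0.290) = 0.290
~(b ∨ (c → a)) = 1 − 0.290 = 0.710
~a = 1 − 0.090 = 0.910
~a ⊗ c = max(0, 0.910 + 0.800 − 1) = max(0, 0.710) = 0.710
(~a ⊗ c) ∨ a = max(0.710, 0.090) = 0.710
~(b ∨ (c → a)) ⊗ ((~a ⊗ c) ∨ a) = max(0, 0.710 + 0.710 − 1) = max(0, 0.420) = 0.420
~b = 1 − 0.136 = 0.864
c ∨ ~b = max(0.800, 0.864) = 0.864
(~(b ∨ (c → a)) ⊗ ((~a ⊗ c) ∨ a)) ⊗ (c ∨ ~b) = max(0, 0.420 + 0.864 − 1) = max(0, 0.284) = 0.284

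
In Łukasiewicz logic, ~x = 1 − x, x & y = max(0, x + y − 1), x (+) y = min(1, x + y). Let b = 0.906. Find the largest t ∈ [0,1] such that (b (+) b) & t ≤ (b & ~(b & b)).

0.094

b (+) b = min(1, 0.906 + 0.906) = min(1, 1.812) = 1.000
So the left factor is b (+) b = 1.000.
b & b = max(0, 0.906 + 0.906 − 1) = max(0, 0.812) = 0.812
~(b & b) = 1 − 0.812 = 0.188
b & ~(b & b) = max(0, 0.906 + 0.188 − 1) = max(0, 0.094) = 0.094
So the right-hand bound is b & ~(b & b) = 0.094.
The residuum of the Łukasiewicz t-norm gives the supremum: min(1, 1 − 1.000 + 0.094).
1 − 1.000 + 0.094 = 0.094, so t = min(1, 0.094) = 0.094.
Check: 1.000 & 0.094 = max(0, 0.094) = 0.094 ≤ 0.094.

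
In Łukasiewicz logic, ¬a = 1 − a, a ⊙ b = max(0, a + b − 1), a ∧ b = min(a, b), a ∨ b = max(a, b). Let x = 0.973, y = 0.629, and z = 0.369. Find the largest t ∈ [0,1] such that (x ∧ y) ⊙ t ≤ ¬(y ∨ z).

x ∧ y = min(0.973, 0.629) = 0.629
So the left factor is x ∧ y = 0.629.
y ∨ z = max(0.629, 0.369) = 0.629
¬(y ∨ z) = 1 − 0.629 = 0.371
So the right-hand bound is ¬(y ∨ z) = 0.371.
The residuum of the Łukasiewicz t-norm gives the supremum: min(1, 1 − 0.629 + 0.371).
1 − 0.629 + 0.371 = 0.742, so t = min(1, 0.742) = 0.742.
Check: 0.629 ⊙ 0.742 = max(0, 0.371) = 0.371 ≤ 0.371.

0.742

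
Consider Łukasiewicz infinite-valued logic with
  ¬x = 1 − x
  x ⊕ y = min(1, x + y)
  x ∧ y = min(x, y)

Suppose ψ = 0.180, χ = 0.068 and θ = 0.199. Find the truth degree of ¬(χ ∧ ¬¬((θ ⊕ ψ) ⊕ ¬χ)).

0.932

θ ⊕ ψ = min(1, 0.199 + 0.180) = min(1, 0.379) = 0.379
¬χ = 1 − 0.068 = 0.932
(θ ⊕ ψ) ⊕ ¬χ = min(1, 0.379 + 0.932) = min(1, 1.311) = 1.000
¬((θ ⊕ ψ) ⊕ ¬χ) = 1 − 1.000 = 0.000
¬¬((θ ⊕ ψ) ⊕ ¬χ) = 1 − 0.000 = 1.000
χ ∧ ¬¬((θ ⊕ ψ) ⊕ ¬χ) = min(0.068, 1.000) = 0.068
¬(χ ∧ ¬¬((θ ⊕ ψ) ⊕ ¬χ)) = 1 − 0.068 = 0.932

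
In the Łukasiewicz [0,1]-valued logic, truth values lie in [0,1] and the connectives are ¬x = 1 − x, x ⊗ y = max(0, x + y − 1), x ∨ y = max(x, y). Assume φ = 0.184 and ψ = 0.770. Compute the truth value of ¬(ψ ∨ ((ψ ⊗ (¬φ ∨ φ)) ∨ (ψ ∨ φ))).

¬φ = 1 − 0.184 = 0.816
¬φ ∨ φ = max(0.816, 0.184) = 0.816
ψ ⊗ (¬φ ∨ φ) = max(0, 0.770 + 0.816 − 1) = max(0, 0.586) = 0.586
ψ ∨ φ = max(0.770, 0.184) = 0.770
(ψ ⊗ (¬φ ∨ φ)) ∨ (ψ ∨ φ) = max(0.586, 0.770) = 0.770
ψ ∨ ((ψ ⊗ (¬φ ∨ φ)) ∨ (ψ ∨ φ)) = max(0.770, 0.770) = 0.770
¬(ψ ∨ ((ψ ⊗ (¬φ ∨ φ)) ∨ (ψ ∨ φ))) = 1 − 0.770 = 0.230

0.230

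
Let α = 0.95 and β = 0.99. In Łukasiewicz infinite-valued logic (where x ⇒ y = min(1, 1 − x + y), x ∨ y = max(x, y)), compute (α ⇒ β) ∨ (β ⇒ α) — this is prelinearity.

1.00

α ⇒ β = min(1, 1 − 0.95 + 0.99) = min(1, 1.04) = 1.00
β ⇒ α = min(1, 1 − 0.99 + 0.95) = min(1, 0.96) = 0.96
(α ⇒ β) ∨ (β ⇒ α) = max(1.00, 0.96) = 1.00
(As expected: a Ł∞-tautology — holds in every MV-chain.)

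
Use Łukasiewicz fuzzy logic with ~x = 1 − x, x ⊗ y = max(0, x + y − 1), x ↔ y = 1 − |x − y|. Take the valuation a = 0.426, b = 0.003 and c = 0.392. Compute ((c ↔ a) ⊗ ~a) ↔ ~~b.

c ↔ a = 1 − |0.392 − 0.426| = 1 − 0.034 = 0.966
~a = 1 − 0.426 = 0.574
(c ↔ a) ⊗ ~a = max(0, 0.966 + 0.574 − 1) = max(0, 0.540) = 0.540
~b = 1 − 0.003 = 0.997
~~b = 1 − 0.997 = 0.003
((c ↔ a) ⊗ ~a) ↔ ~~b = 1 − |0.540 − 0.003| = 1 − 0.537 = 0.463

0.463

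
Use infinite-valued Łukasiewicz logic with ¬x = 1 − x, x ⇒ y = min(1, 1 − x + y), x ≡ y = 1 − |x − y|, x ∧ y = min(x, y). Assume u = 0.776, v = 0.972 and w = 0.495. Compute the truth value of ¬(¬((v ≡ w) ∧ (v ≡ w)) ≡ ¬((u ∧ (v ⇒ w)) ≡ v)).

v ≡ w = 1 − |0.972 − 0.495| = 1 − 0.477 = 0.523
(v ≡ w) ∧ (v ≡ w) = min(0.523, 0.523) = 0.523
¬((v ≡ w) ∧ (v ≡ w)) = 1 − 0.523 = 0.477
v ⇒ w = min(1, 1 − 0.972 + 0.495) = min(1, 0.523) = 0.523
u ∧ (v ⇒ w) = min(0.776, 0.523) = 0.523
(u ∧ (v ⇒ w)) ≡ v = 1 − |0.523 − 0.972| = 1 − 0.449 = 0.551
¬((u ∧ (v ⇒ w)) ≡ v) = 1 − 0.551 = 0.449
¬((v ≡ w) ∧ (v ≡ w)) ≡ ¬((u ∧ (v ⇒ w)) ≡ v) = 1 − |0.477 − 0.449| = 1 − 0.028 = 0.972
¬(¬((v ≡ w) ∧ (v ≡ w)) ≡ ¬((u ∧ (v ⇒ w)) ≡ v)) = 1 − 0.972 = 0.028

0.028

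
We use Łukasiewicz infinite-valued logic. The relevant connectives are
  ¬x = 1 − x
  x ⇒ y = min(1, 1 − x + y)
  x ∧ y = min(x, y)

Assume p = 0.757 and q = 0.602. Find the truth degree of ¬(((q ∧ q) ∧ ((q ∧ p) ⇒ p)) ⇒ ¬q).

0.204

q ∧ q = min(0.602, 0.602) = 0.602
q ∧ p = min(0.602, 0.757) = 0.602
(q ∧ p) ⇒ p = min(1, 1 − 0.602 + 0.757) = min(1, 1.155) = 1.000
(q ∧ q) ∧ ((q ∧ p) ⇒ p) = min(0.602, 1.000) = 0.602
¬q = 1 − 0.602 = 0.398
((q ∧ q) ∧ ((q ∧ p) ⇒ p)) ⇒ ¬q = min(1, 1 − 0.602 + 0.398) = min(1, 0.796) = 0.796
¬(((q ∧ q) ∧ ((q ∧ p) ⇒ p)) ⇒ ¬q) = 1 − 0.796 = 0.204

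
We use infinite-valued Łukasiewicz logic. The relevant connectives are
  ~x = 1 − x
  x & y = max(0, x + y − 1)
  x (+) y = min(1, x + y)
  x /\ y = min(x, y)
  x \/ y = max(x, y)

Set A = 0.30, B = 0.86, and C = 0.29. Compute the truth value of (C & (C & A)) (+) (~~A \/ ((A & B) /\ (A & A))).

C & A = max(0, 0.29 + 0.30 − 1) = max(0, -0.41) = 0.00
C & (C & A) = max(0, 0.29 + 0.00 − 1) = max(0, -0.71) = 0.00
~A = 1 − 0.30 = 0.70
~~A = 1 − 0.70 = 0.30
A & B = max(0, 0.30 + 0.86 − 1) = max(0, 0.16) = 0.16
A & A = max(0, 0.30 + 0.30 − 1) = max(0, -0.40) = 0.00
(A & B) /\ (A & A) = min(0.16, 0.00) = 0.00
~~A \/ ((A & B) /\ (A & A)) = max(0.30, 0.00) = 0.30
(C & (C & A)) (+) (~~A \/ ((A & B) /\ (A & A))) = min(1, 0.00 + 0.30) = min(1, 0.30) = 0.30

0.30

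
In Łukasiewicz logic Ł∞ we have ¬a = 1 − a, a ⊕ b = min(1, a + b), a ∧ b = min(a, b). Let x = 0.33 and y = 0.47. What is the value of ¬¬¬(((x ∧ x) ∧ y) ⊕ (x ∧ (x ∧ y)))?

x ∧ x = min(0.33, 0.33) = 0.33
(x ∧ x) ∧ y = min(0.33, 0.47) = 0.33
x ∧ y = min(0.33, 0.47) = 0.33
x ∧ (x ∧ y) = min(0.33, 0.33) = 0.33
((x ∧ x) ∧ y) ⊕ (x ∧ (x ∧ y)) = min(1, 0.33 + 0.33) = min(1, 0.66) = 0.66
¬(((x ∧ x) ∧ y) ⊕ (x ∧ (x ∧ y))) = 1 − 0.66 = 0.34
¬¬(((x ∧ x) ∧ y) ⊕ (x ∧ (x ∧ y))) = 1 − 0.34 = 0.66
¬¬¬(((x ∧ x) ∧ y) ⊕ (x ∧ (x ∧ y))) = 1 − 0.66 = 0.34

0.34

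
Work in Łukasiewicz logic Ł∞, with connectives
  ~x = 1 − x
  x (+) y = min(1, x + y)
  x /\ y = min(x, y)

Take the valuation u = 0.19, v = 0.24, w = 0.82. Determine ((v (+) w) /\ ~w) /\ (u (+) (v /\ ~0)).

0.18

v (+) w = min(1, 0.24 + 0.82) = min(1, 1.06) = 1.00
~w = 1 − 0.82 = 0.18
(v (+) w) /\ ~w = min(1.00, 0.18) = 0.18
~0 = 1 − 0.00 = 1.00
v /\ ~0 = min(0.24, 1.00) = 0.24
u (+) (v /\ ~0) = min(1, 0.19 + 0.24) = min(1, 0.43) = 0.43
((v (+) w) /\ ~w) /\ (u (+) (v /\ ~0)) = min(0.18, 0.43) = 0.18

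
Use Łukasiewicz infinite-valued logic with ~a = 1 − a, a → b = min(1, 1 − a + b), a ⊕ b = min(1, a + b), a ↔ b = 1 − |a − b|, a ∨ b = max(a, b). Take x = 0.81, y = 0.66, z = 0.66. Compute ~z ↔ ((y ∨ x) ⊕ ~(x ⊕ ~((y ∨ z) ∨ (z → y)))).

0.34

~z = 1 − 0.66 = 0.34
y ∨ x = max(0.66, 0.81) = 0.81
y ∨ z = max(0.66, 0.66) = 0.66
z → y = min(1, 1 − 0.66 + 0.66) = min(1, 1.00) = 1.00
(y ∨ z) ∨ (z → y) = max(0.66, 1.00) = 1.00
~((y ∨ z) ∨ (z → y)) = 1 − 1.00 = 0.00
x ⊕ ~((y ∨ z) ∨ (z → y)) = min(1, 0.81 + 0.00) = min(1, 0.81) = 0.81
~(x ⊕ ~((y ∨ z) ∨ (z → y))) = 1 − 0.81 = 0.19
(y ∨ x) ⊕ ~(x ⊕ ~((y ∨ z) ∨ (z → y))) = min(1, 0.81 + 0.19) = min(1, 1.00) = 1.00
~z ↔ ((y ∨ x) ⊕ ~(x ⊕ ~((y ∨ z) ∨ (z → y)))) = 1 − |0.34 − 1.00| = 1 − 0.66 = 0.34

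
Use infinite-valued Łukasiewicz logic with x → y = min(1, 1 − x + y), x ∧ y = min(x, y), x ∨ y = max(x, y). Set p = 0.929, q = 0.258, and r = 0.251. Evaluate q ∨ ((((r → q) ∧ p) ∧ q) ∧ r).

0.258

r → q = min(1, 1 − 0.251 + 0.258) = min(1, 1.007) = 1.000
(r → q) ∧ p = min(1.000, 0.929) = 0.929
((r → q) ∧ p) ∧ q = min(0.929, 0.258) = 0.258
(((r → q) ∧ p) ∧ q) ∧ r = min(0.258, 0.251) = 0.251
q ∨ ((((r → q) ∧ p) ∧ q) ∧ r) = max(0.258, 0.251) = 0.258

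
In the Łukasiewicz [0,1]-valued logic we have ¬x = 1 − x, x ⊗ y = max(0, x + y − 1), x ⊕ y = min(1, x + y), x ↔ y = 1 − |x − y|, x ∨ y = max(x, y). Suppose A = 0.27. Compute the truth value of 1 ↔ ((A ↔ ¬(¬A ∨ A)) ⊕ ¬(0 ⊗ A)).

1.00

¬A = 1 − 0.27 = 0.73
¬A ∨ A = max(0.73, 0.27) = 0.73
¬(¬A ∨ A) = 1 − 0.73 = 0.27
A ↔ ¬(¬A ∨ A) = 1 − |0.27 − 0.27| = 1 − 0.00 = 1.00
0 ⊗ A = max(0, 0.00 + 0.27 − 1) = max(0, -0.73) = 0.00
¬(0 ⊗ A) = 1 − 0.00 = 1.00
(A ↔ ¬(¬A ∨ A)) ⊕ ¬(0 ⊗ A) = min(1, 1.00 + 1.00) = min(1, 2.00) = 1.00
1 ↔ ((A ↔ ¬(¬A ∨ A)) ⊕ ¬(0 ⊗ A)) = 1 − |1.00 − 1.00| = 1 − 0.00 = 1.00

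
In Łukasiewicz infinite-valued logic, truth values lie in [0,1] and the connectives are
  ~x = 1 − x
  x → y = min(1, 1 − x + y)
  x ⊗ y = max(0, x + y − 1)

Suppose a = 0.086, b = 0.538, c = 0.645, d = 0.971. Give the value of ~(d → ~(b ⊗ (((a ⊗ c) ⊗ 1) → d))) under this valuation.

a ⊗ c = max(0, 0.086 + 0.645 − 1) = max(0, -0.269) = 0.000
(a ⊗ c) ⊗ 1 = max(0, 0.000 + 1.000 − 1) = max(0, 0.000) = 0.000
((a ⊗ c) ⊗ 1) → d = min(1, 1 − 0.000 + 0.971) = min(1, 1.971) = 1.000
b ⊗ (((a ⊗ c) ⊗ 1) → d) = max(0, 0.538 + 1.000 − 1) = max(0, 0.538) = 0.538
~(b ⊗ (((a ⊗ c) ⊗ 1) → d)) = 1 − 0.538 = 0.462
d → ~(b ⊗ (((a ⊗ c) ⊗ 1) → d)) = min(1, 1 − 0.971 + 0.462) = min(1, 0.491) = 0.491
~(d → ~(b ⊗ (((a ⊗ c) ⊗ 1) → d))) = 1 − 0.491 = 0.509

0.509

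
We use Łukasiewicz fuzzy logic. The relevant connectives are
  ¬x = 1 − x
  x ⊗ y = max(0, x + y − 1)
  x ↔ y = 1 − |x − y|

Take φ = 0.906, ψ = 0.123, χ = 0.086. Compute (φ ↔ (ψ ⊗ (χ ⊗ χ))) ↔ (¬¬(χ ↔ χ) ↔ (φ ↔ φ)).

0.094

χ ⊗ χ = max(0, 0.086 + 0.086 − 1) = max(0, -0.828) = 0.000
ψ ⊗ (χ ⊗ χ) = max(0, 0.123 + 0.000 − 1) = max(0, -0.877) = 0.000
φ ↔ (ψ ⊗ (χ ⊗ χ)) = 1 − |0.906 − 0.000| = 1 − 0.906 = 0.094
χ ↔ χ = 1 − |0.086 − 0.086| = 1 − 0.000 = 1.000
¬(χ ↔ χ) = 1 − 1.000 = 0.000
¬¬(χ ↔ χ) = 1 − 0.000 = 1.000
φ ↔ φ = 1 − |0.906 − 0.906| = 1 − 0.000 = 1.000
¬¬(χ ↔ χ) ↔ (φ ↔ φ) = 1 − |1.000 − 1.000| = 1 − 0.000 = 1.000
(φ ↔ (ψ ⊗ (χ ⊗ χ))) ↔ (¬¬(χ ↔ χ) ↔ (φ ↔ φ)) = 1 − |0.094 − 1.000| = 1 − 0.906 = 0.094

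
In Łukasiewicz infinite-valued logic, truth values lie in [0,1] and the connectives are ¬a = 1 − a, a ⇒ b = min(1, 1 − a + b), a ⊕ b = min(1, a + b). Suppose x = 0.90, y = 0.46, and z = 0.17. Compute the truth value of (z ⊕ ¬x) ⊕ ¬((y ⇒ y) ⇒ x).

¬x = 1 − 0.90 = 0.10
z ⊕ ¬x = min(1, 0.17 + 0.10) = min(1, 0.27) = 0.27
y ⇒ y = min(1, 1 − 0.46 + 0.46) = min(1, 1.00) = 1.00
(y ⇒ y) ⇒ x = min(1, 1 − 1.00 + 0.90) = min(1, 0.90) = 0.90
¬((y ⇒ y) ⇒ x) = 1 − 0.90 = 0.10
(z ⊕ ¬x) ⊕ ¬((y ⇒ y) ⇒ x) = min(1, 0.27 + 0.10) = min(1, 0.37) = 0.37

0.37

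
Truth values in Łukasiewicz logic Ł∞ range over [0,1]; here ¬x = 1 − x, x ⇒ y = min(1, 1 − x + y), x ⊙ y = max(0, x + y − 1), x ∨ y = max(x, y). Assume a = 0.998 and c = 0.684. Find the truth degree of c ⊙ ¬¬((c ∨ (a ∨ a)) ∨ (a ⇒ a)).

a ∨ a = max(0.998, 0.998) = 0.998
c ∨ (a ∨ a) = max(0.684, 0.998) = 0.998
a ⇒ a = min(1, 1 − 0.998 + 0.998) = min(1, 1.000) = 1.000
(c ∨ (a ∨ a)) ∨ (a ⇒ a) = max(0.998, 1.000) = 1.000
¬((c ∨ (a ∨ a)) ∨ (a ⇒ a)) = 1 − 1.000 = 0.000
¬¬((c ∨ (a ∨ a)) ∨ (a ⇒ a)) = 1 − 0.000 = 1.000
c ⊙ ¬¬((c ∨ (a ∨ a)) ∨ (a ⇒ a)) = max(0, 0.684 + 1.000 − 1) = max(0, 0.684) = 0.684

0.684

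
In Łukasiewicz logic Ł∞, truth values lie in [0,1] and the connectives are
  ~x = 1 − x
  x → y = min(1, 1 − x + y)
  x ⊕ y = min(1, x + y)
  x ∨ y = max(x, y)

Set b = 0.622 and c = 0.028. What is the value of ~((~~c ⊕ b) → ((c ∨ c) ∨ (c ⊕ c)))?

0.594

~c = 1 − 0.028 = 0.972
~~c = 1 − 0.972 = 0.028
~~c ⊕ b = min(1, 0.028 + 0.622) = min(1, 0.650) = 0.650
c ∨ c = max(0.028, 0.028) = 0.028
c ⊕ c = min(1, 0.028 + 0.028) = min(1, 0.056) = 0.056
(c ∨ c) ∨ (c ⊕ c) = max(0.028, 0.056) = 0.056
(~~c ⊕ b) → ((c ∨ c) ∨ (c ⊕ c)) = min(1, 1 − 0.650 + 0.056) = min(1, 0.406) = 0.406
~((~~c ⊕ b) → ((c ∨ c) ∨ (c ⊕ c))) = 1 − 0.406 = 0.594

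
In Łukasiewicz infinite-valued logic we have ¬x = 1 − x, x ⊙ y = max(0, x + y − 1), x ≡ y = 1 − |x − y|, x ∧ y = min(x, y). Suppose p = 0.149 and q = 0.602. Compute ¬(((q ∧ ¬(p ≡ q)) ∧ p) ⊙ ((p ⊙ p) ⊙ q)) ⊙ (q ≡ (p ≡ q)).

0.945

p ≡ q = 1 − |0.149 − 0.602| = 1 − 0.453 = 0.547
¬(p ≡ q) = 1 − 0.547 = 0.453
q ∧ ¬(p ≡ q) = min(0.602, 0.453) = 0.453
(q ∧ ¬(p ≡ q)) ∧ p = min(0.453, 0.149) = 0.149
p ⊙ p = max(0, 0.149 + 0.149 − 1) = max(0, -0.702) = 0.000
(p ⊙ p) ⊙ q = max(0, 0.000 + 0.602 − 1) = max(0, -0.398) = 0.000
((q ∧ ¬(p ≡ q)) ∧ p) ⊙ ((p ⊙ p) ⊙ q) = max(0, 0.149 + 0.000 − 1) = max(0, -0.851) = 0.000
¬(((q ∧ ¬(p ≡ q)) ∧ p) ⊙ ((p ⊙ p) ⊙ q)) = 1 − 0.000 = 1.000
q ≡ (p ≡ q) = 1 − |0.602 − 0.547| = 1 − 0.055 = 0.945
¬(((q ∧ ¬(p ≡ q)) ∧ p) ⊙ ((p ⊙ p) ⊙ q)) ⊙ (q ≡ (p ≡ q)) = max(0, 1.000 + 0.945 − 1) = max(0, 0.945) = 0.945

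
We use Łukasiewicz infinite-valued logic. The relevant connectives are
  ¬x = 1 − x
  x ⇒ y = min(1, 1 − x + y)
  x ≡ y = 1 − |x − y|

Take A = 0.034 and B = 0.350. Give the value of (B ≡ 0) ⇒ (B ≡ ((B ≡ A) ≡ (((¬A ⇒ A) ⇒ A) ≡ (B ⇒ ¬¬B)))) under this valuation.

B ≡ 0 = 1 − |0.350 − 0.000| = 1 − 0.350 = 0.650
B ≡ A = 1 − |0.350 − 0.034| = 1 − 0.316 = 0.684
¬A = 1 − 0.034 = 0.966
¬A ⇒ A = min(1, 1 − 0.966 + 0.034) = min(1, 0.068) = 0.068
(¬A ⇒ A) ⇒ A = min(1, 1 − 0.068 + 0.034) = min(1, 0.966) = 0.966
¬B = 1 − 0.350 = 0.650
¬¬B = 1 − 0.650 = 0.350
B ⇒ ¬¬B = min(1, 1 − 0.350 + 0.350) = min(1, 1.000) = 1.000
((¬A ⇒ A) ⇒ A) ≡ (B ⇒ ¬¬B) = 1 − |0.966 − 1.000| = 1 − 0.034 = 0.966
(B ≡ A) ≡ (((¬A ⇒ A) ⇒ A) ≡ (B ⇒ ¬¬B)) = 1 − |0.684 − 0.966| = 1 − 0.282 = 0.718
B ≡ ((B ≡ A) ≡ (((¬A ⇒ A) ⇒ A) ≡ (B ⇒ ¬¬B))) = 1 − |0.350 − 0.718| = 1 − 0.368 = 0.632
(B ≡ 0) ⇒ (B ≡ ((B ≡ A) ≡ (((¬A ⇒ A) ⇒ A) ≡ (B ⇒ ¬¬B)))) = min(1, 1 − 0.650 + 0.632) = min(1, 0.982) = 0.982

0.982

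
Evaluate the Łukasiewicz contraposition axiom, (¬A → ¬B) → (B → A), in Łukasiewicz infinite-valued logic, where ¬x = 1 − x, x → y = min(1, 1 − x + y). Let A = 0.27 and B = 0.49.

1.00

¬A = 1 − 0.27 = 0.73
¬B = 1 − 0.49 = 0.51
¬A → ¬B = min(1, 1 − 0.73 + 0.51) = min(1, 0.78) = 0.78
B → A = min(1, 1 − 0.49 + 0.27) = min(1, 0.78) = 0.78
(¬A → ¬B) → (B → A) = min(1, 1 − 0.78 + 0.78) = min(1, 1.00) = 1.00
(As expected: an axiom of Ł∞, always 1.)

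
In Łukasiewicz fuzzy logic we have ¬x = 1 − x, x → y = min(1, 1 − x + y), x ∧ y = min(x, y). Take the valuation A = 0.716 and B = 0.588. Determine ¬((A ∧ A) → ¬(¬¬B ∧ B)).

A ∧ A = min(0.716, 0.716) = 0.716
¬B = 1 − 0.588 = 0.412
¬¬B = 1 − 0.412 = 0.588
¬¬B ∧ B = min(0.588, 0.588) = 0.588
¬(¬¬B ∧ B) = 1 − 0.588 = 0.412
(A ∧ A) → ¬(¬¬B ∧ B) = min(1, 1 − 0.716 + 0.412) = min(1, 0.696) = 0.696
¬((A ∧ A) → ¬(¬¬B ∧ B)) = 1 − 0.696 = 0.304

0.304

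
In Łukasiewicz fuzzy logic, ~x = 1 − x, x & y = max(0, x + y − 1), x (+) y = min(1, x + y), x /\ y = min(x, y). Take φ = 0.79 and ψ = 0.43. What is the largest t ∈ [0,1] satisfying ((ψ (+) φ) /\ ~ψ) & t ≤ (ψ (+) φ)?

ψ (+) φ = min(1, 0.43 + 0.79) = min(1, 1.22) = 1.00
~ψ = 1 − 0.43 = 0.57
(ψ (+) φ) /\ ~ψ = min(1.00, 0.57) = 0.57
So the left factor is (ψ (+) φ) /\ ~ψ = 0.57.
So the right-hand bound is ψ (+) φ = 1.00.
The residuum of the Łukasiewicz t-norm gives the supremum: min(1, 1 − 0.57 + 1.00).
1 − 0.57 + 1.00 = 1.43, so t = min(1, 1.43) = 1.00.
Check: 0.57 & 1.00 = max(0, 0.57) = 0.57 ≤ 1.00.

1.00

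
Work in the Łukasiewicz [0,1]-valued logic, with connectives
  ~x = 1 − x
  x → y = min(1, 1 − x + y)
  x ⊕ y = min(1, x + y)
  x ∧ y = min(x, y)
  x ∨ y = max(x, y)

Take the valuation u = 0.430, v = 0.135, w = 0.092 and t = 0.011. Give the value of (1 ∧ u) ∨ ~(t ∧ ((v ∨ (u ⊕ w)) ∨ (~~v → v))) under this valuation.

0.989

1 ∧ u = min(1.000, 0.430) = 0.430
u ⊕ w = min(1, 0.430 + 0.092) = min(1, 0.522) = 0.522
v ∨ (u ⊕ w) = max(0.135, 0.522) = 0.522
~v = 1 − 0.135 = 0.865
~~v = 1 − 0.865 = 0.135
~~v → v = min(1, 1 − 0.135 + 0.135) = min(1, 1.000) = 1.000
(v ∨ (u ⊕ w)) ∨ (~~v → v) = max(0.522, 1.000) = 1.000
t ∧ ((v ∨ (u ⊕ w)) ∨ (~~v → v)) = min(0.011, 1.000) = 0.011
~(t ∧ ((v ∨ (u ⊕ w)) ∨ (~~v → v))) = 1 − 0.011 = 0.989
(1 ∧ u) ∨ ~(t ∧ ((v ∨ (u ⊕ w)) ∨ (~~v → v))) = max(0.430, 0.989) = 0.989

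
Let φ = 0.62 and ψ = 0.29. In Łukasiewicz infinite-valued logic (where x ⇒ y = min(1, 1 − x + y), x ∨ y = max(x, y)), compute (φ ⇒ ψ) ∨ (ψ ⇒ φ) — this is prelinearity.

1.00

φ ⇒ ψ = min(1, 1 − 0.62 + 0.29) = min(1, 0.67) = 0.67
ψ ⇒ φ = min(1, 1 − 0.29 + 0.62) = min(1, 1.33) = 1.00
(φ ⇒ ψ) ∨ (ψ ⇒ φ) = max(0.67, 1.00) = 1.00
(As expected: a Ł∞-tautology — holds in every MV-chain.)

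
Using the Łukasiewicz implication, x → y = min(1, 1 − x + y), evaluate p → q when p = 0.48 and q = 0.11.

0.63

p → q = min(1, 1 − 0.48 + 0.11) = min(1, 0.63) = 0.63
For comparison, the Gödel implication (1 if x ≤ y else y) would give 0.11.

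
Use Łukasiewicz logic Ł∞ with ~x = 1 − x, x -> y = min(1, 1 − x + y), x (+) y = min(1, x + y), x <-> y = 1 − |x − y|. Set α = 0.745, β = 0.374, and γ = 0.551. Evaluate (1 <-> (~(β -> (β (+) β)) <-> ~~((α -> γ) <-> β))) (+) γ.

0.983

β (+) β = min(1, 0.374 + 0.374) = min(1, 0.748) = 0.748
β -> (β (+) β) = min(1, 1 − 0.374 + 0.748) = min(1, 1.374) = 1.000
~(β -> (β (+) β)) = 1 − 1.000 = 0.000
α -> γ = min(1, 1 − 0.745 + 0.551) = min(1, 0.806) = 0.806
(α -> γ) <-> β = 1 − |0.806 − 0.374| = 1 − 0.432 = 0.568
~((α -> γ) <-> β) = 1 − 0.568 = 0.432
~~((α -> γ) <-> β) = 1 − 0.432 = 0.568
~(β -> (β (+) β)) <-> ~~((α -> γ) <-> β) = 1 − |0.000 − 0.568| = 1 − 0.568 = 0.432
1 <-> (~(β -> (β (+) β)) <-> ~~((α -> γ) <-> β)) = 1 − |1.000 − 0.432| = 1 − 0.568 = 0.432
(1 <-> (~(β -> (β (+) β)) <-> ~~((α -> γ) <-> β))) (+) γ = min(1, 0.432 + 0.551) = min(1, 0.983) = 0.983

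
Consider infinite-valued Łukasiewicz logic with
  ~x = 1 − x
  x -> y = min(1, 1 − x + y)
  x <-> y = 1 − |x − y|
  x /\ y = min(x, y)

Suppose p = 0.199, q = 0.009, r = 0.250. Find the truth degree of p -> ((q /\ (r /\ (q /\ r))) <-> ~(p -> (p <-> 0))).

q /\ r = min(0.009, 0.250) = 0.009
r /\ (q /\ r) = min(0.250, 0.009) = 0.009
q /\ (r /\ (q /\ r)) = min(0.009, 0.009) = 0.009
p <-> 0 = 1 − |0.199 − 0.000| = 1 − 0.199 = 0.801
p -> (p <-> 0) = min(1, 1 − 0.199 + 0.801) = min(1, 1.602) = 1.000
~(p -> (p <-> 0)) = 1 − 1.000 = 0.000
(q /\ (r /\ (q /\ r))) <-> ~(p -> (p <-> 0)) = 1 − |0.009 − 0.000| = 1 − 0.009 = 0.991
p -> ((q /\ (r /\ (q /\ r))) <-> ~(p -> (p <-> 0))) = min(1, 1 − 0.199 + 0.991) = min(1, 1.792) = 1.000

1.000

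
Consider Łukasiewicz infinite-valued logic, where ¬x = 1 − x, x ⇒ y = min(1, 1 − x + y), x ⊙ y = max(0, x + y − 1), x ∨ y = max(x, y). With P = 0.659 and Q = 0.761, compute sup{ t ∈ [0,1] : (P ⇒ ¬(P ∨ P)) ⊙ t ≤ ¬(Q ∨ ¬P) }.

P ∨ P = max(0.659, 0.659) = 0.659
¬(P ∨ P) = 1 − 0.659 = 0.341
P ⇒ ¬(P ∨ P) = min(1, 1 − 0.659 + 0.341) = min(1, 0.682) = 0.682
So the left factor is P ⇒ ¬(P ∨ P) = 0.682.
¬P = 1 − 0.659 = 0.341
Q ∨ ¬P = max(0.761, 0.341) = 0.761
¬(Q ∨ ¬P) = 1 − 0.761 = 0.239
So the right-hand bound is ¬(Q ∨ ¬P) = 0.239.
The residuum of the Łukasiewicz t-norm gives the supremum: min(1, 1 − 0.682 + 0.239).
1 − 0.682 + 0.239 = 0.557, so t = min(1, 0.557) = 0.557.
Check: 0.682 ⊙ 0.557 = max(0, 0.239) = 0.239 ≤ 0.239.

0.557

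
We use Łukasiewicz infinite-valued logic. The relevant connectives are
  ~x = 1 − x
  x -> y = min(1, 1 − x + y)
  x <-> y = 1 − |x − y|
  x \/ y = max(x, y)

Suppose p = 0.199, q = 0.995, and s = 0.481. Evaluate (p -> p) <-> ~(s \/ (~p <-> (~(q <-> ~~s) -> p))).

0.116

p -> p = min(1, 1 − 0.199 + 0.199) = min(1, 1.000) = 1.000
~p = 1 − 0.199 = 0.801
~s = 1 − 0.481 = 0.519
~~s = 1 − 0.519 = 0.481
q <-> ~~s = 1 − |0.995 − 0.481| = 1 − 0.514 = 0.486
~(q <-> ~~s) = 1 − 0.486 = 0.514
~(q <-> ~~s) -> p = min(1, 1 − 0.514 + 0.199) = min(1, 0.685) = 0.685
~p <-> (~(q <-> ~~s) -> p) = 1 − |0.801 − 0.685| = 1 − 0.116 = 0.884
s \/ (~p <-> (~(q <-> ~~s) -> p)) = max(0.481, 0.884) = 0.884
~(s \/ (~p <-> (~(q <-> ~~s) -> p))) = 1 − 0.884 = 0.116
(p -> p) <-> ~(s \/ (~p <-> (~(q <-> ~~s) -> p))) = 1 − |1.000 − 0.116| = 1 − 0.884 = 0.116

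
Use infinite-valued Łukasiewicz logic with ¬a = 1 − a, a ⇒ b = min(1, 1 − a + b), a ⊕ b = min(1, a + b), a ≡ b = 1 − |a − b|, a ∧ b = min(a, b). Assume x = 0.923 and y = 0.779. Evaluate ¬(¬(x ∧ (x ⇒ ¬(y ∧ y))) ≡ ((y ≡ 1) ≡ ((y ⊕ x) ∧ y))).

y ∧ y = min(0.779, 0.779) = 0.779
¬(y ∧ y) = 1 − 0.779 = 0.221
x ⇒ ¬(y ∧ y) = min(1, 1 − 0.923 + 0.221) = min(1, 0.298) = 0.298
x ∧ (x ⇒ ¬(y ∧ y)) = min(0.923, 0.298) = 0.298
¬(x ∧ (x ⇒ ¬(y ∧ y))) = 1 − 0.298 = 0.702
y ≡ 1 = 1 − |0.779 − 1.000| = 1 − 0.221 = 0.779
y ⊕ x = min(1, 0.779 + 0.923) = min(1, 1.702) = 1.000
(y ⊕ x) ∧ y = min(1.000, 0.779) = 0.779
(y ≡ 1) ≡ ((y ⊕ x) ∧ y) = 1 − |0.779 − 0.779| = 1 − 0.000 = 1.000
¬(x ∧ (x ⇒ ¬(y ∧ y))) ≡ ((y ≡ 1) ≡ ((y ⊕ x) ∧ y)) = 1 − |0.702 − 1.000| = 1 − 0.298 = 0.702
¬(¬(x ∧ (x ⇒ ¬(y ∧ y))) ≡ ((y ≡ 1) ≡ ((y ⊕ x) ∧ y))) = 1 − 0.702 = 0.298

0.298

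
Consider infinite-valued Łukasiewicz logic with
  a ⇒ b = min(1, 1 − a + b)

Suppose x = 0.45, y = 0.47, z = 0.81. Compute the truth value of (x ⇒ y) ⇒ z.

x ⇒ y = min(1, 1 − 0.45 + 0.47) = min(1, 1.02) = 1.00
(x ⇒ y) ⇒ z = min(1, 1 − 1.00 + 0.81) = min(1, 0.81) = 0.81

0.81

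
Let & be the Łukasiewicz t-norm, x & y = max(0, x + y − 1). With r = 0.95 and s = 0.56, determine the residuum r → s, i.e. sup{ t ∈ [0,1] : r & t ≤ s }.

The residuum of the Łukasiewicz t-norm gives the supremum: min(1, 1 − 0.95 + 0.56).
1 − 0.95 + 0.56 = 0.61, so t = min(1, 0.61) = 0.61.
Check: 0.95 & 0.61 = max(0, 0.56) = 0.56 ≤ 0.56.

0.61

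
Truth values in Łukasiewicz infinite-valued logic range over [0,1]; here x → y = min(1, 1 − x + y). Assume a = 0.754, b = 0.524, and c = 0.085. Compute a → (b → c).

b → c = min(1, 1 − 0.524 + 0.085) = min(1, 0.561) = 0.561
a → (b → c) = min(1, 1 − 0.754 + 0.561) = min(1, 0.807) = 0.807

0.807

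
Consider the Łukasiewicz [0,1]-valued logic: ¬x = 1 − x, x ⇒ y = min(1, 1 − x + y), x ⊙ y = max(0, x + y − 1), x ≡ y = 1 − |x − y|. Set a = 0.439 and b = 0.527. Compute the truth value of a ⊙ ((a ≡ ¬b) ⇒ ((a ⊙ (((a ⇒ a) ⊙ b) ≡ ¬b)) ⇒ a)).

¬b = 1 − 0.527 = 0.473
a ≡ ¬b = 1 − |0.439 − 0.473| = 1 − 0.034 = 0.966
a ⇒ a = min(1, 1 − 0.439 + 0.439) = min(1, 1.000) = 1.000
(a ⇒ a) ⊙ b = max(0, 1.000 + 0.527 − 1) = max(0, 0.527) = 0.527
((a ⇒ a) ⊙ b) ≡ ¬b = 1 − |0.527 − 0.473| = 1 − 0.054 = 0.946
a ⊙ (((a ⇒ a) ⊙ b) ≡ ¬b) = max(0, 0.439 + 0.946 − 1) = max(0, 0.385) = 0.385
(a ⊙ (((a ⇒ a) ⊙ b) ≡ ¬b)) ⇒ a = min(1, 1 − 0.385 + 0.439) = min(1, 1.054) = 1.000
(a ≡ ¬b) ⇒ ((a ⊙ (((a ⇒ a) ⊙ b) ≡ ¬b)) ⇒ a) = min(1, 1 − 0.966 + 1.000) = min(1, 1.034) = 1.000
a ⊙ ((a ≡ ¬b) ⇒ ((a ⊙ (((a ⇒ a) ⊙ b) ≡ ¬b)) ⇒ a)) = max(0, 0.439 + 1.000 − 1) = max(0, 0.439) = 0.439

0.439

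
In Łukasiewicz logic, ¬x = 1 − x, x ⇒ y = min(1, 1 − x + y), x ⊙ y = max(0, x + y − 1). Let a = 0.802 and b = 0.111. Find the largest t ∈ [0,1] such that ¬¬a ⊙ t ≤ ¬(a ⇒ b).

0.889

¬a = 1 − 0.802 = 0.198
¬¬a = 1 − 0.198 = 0.802
So the left factor is ¬¬a = 0.802.
a ⇒ b = min(1, 1 − 0.802 + 0.111) = min(1, 0.309) = 0.309
¬(a ⇒ b) = 1 − 0.309 = 0.691
So the right-hand bound is ¬(a ⇒ b) = 0.691.
The residuum of the Łukasiewicz t-norm gives the supremum: min(1, 1 − 0.802 + 0.691).
1 − 0.802 + 0.691 = 0.889, so t = min(1, 0.889) = 0.889.
Check: 0.802 ⊙ 0.889 = max(0, 0.691) = 0.691 ≤ 0.691.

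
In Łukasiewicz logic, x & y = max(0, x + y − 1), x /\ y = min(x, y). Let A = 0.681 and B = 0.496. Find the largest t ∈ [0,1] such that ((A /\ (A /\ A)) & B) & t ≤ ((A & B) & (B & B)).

A /\ A = min(0.681, 0.681) = 0.681
A /\ (A /\ A) = min(0.681, 0.681) = 0.681
(A /\ (A /\ A)) & B = max(0, 0.681 + 0.496 − 1) = max(0, 0.177) = 0.177
So the left factor is (A /\ (A /\ A)) & B = 0.177.
A & B = max(0, 0.681 + 0.496 − 1) = max(0, 0.177) = 0.177
B & B = max(0, 0.496 + 0.496 − 1) = max(0, -0.008) = 0.000
(A & B) & (B & B) = max(0, 0.177 + 0.000 − 1) = max(0, -0.823) = 0.000
So the right-hand bound is (A & B) & (B & B) = 0.000.
The residuum of the Łukasiewicz t-norm gives the supremum: min(1, 1 − 0.177 + 0.000).
1 − 0.177 + 0.000 = 0.823, so t = min(1, 0.823) = 0.823.
Check: 0.177 & 0.823 = max(0, 0.000) = 0.000 ≤ 0.000.

0.823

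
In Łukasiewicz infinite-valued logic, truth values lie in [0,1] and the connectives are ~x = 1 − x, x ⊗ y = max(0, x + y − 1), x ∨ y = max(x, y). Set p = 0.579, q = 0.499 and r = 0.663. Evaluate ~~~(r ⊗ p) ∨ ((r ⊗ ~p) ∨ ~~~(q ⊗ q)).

r ⊗ p = max(0, 0.663 + 0.579 − 1) = max(0, 0.242) = 0.242
~(r ⊗ p) = 1 − 0.242 = 0.758
~~(r ⊗ p) = 1 − 0.758 = 0.242
~~~(r ⊗ p) = 1 − 0.242 = 0.758
~p = 1 − 0.579 = 0.421
r ⊗ ~p = max(0, 0.663 + 0.421 − 1) = max(0, 0.084) = 0.084
q ⊗ q = max(0, 0.499 + 0.499 − 1) = max(0, -0.002) = 0.000
~(q ⊗ q) = 1 − 0.000 = 1.000
~~(q ⊗ q) = 1 − 1.000 = 0.000
~~~(q ⊗ q) = 1 − 0.000 = 1.000
(r ⊗ ~p) ∨ ~~~(q ⊗ q) = max(0.084, 1.000) = 1.000
~~~(r ⊗ p) ∨ ((r ⊗ ~p) ∨ ~~~(q ⊗ q)) = max(0.758, 1.000) = 1.000

1.000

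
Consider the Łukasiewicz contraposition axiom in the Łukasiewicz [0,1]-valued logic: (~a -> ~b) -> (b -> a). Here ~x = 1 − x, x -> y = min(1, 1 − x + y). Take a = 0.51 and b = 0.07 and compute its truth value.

~a = 1 − 0.51 = 0.49
~b = 1 − 0.07 = 0.93
~a -> ~b = min(1, 1 − 0.49 + 0.93) = min(1, 1.44) = 1.00
b -> a = min(1, 1 − 0.07 + 0.51) = min(1, 1.44) = 1.00
(~a -> ~b) -> (b -> a) = min(1, 1 − 1.00 + 1.00) = min(1, 1.00) = 1.00
(As expected: an axiom of Ł∞, always 1.)

1.00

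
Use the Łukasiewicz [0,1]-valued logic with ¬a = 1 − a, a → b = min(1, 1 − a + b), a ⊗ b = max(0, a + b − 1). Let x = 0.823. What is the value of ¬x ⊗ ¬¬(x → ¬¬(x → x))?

¬x = 1 − 0.823 = 0.177
x → x = min(1, 1 − 0.823 + 0.823) = min(1, 1.000) = 1.000
¬(x → x) = 1 − 1.000 = 0.000
¬¬(x → x) = 1 − 0.000 = 1.000
x → ¬¬(x → x) = min(1, 1 − 0.823 + 1.000) = min(1, 1.177) = 1.000
¬(x → ¬¬(x → x)) = 1 − 1.000 = 0.000
¬¬(x → ¬¬(x → x)) = 1 − 0.000 = 1.000
¬x ⊗ ¬¬(x → ¬¬(x → x)) = max(0, 0.177 + 1.000 − 1) = max(0, 0.177) = 0.177

0.177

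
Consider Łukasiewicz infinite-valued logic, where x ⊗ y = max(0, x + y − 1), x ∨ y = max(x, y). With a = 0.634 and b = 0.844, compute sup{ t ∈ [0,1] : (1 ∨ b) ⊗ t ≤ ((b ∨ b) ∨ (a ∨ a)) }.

0.844

1 ∨ b = max(1.000, 0.844) = 1.000
So the left factor is 1 ∨ b = 1.000.
b ∨ b = max(0.844, 0.844) = 0.844
a ∨ a = max(0.634, 0.634) = 0.634
(b ∨ b) ∨ (a ∨ a) = max(0.844, 0.634) = 0.844
So the right-hand bound is (b ∨ b) ∨ (a ∨ a) = 0.844.
The residuum of the Łukasiewicz t-norm gives the supremum: min(1, 1 − 1.000 + 0.844).
1 − 1.000 + 0.844 = 0.844, so t = min(1, 0.844) = 0.844.
Check: 1.000 ⊗ 0.844 = max(0, 0.844) = 0.844 ≤ 0.844.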